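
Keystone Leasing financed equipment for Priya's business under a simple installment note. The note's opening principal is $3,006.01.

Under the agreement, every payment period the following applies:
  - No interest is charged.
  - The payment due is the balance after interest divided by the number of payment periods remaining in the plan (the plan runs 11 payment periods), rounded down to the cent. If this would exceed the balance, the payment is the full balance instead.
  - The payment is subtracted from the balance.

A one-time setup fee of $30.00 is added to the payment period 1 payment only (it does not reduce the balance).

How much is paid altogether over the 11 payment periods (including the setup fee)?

# | Opening | Payment | Fee | End bal
1 | $3,006.01 | $273.27 | $30.00 | $2,732.74
2 | $2,732.74 | $273.27 | — | $2,459.47
3 | $2,459.47 | $273.27 | — | $2,186.20
4 | $2,186.20 | $273.27 | — | $1,912.93
5 | $1,912.93 | $273.27 | — | $1,639.66
6 | $1,639.66 | $273.27 | — | $1,366.39
7 | $1,366.39 | $273.27 | — | $1,093.12
8 | $1,093.12 | $273.28 | — | $819.84
9 | $819.84 | $273.28 | — | $546.56
10 | $546.56 | $273.28 | — | $273.28
11 | $273.28 | $273.28 | — | $0.00
Total paid: $3,036.01

$3,036.01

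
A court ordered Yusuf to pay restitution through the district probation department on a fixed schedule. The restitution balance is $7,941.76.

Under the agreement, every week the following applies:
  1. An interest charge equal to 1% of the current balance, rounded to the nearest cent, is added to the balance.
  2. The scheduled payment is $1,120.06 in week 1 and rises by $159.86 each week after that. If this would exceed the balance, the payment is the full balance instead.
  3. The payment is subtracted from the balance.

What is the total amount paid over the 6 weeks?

Week 1: $7,941.76 +$79.42 interest = $8,021.18; pay $1,120.06 → $6,901.12
Week 2: $6,901.12 +$69.01 interest = $6,970.13; pay $1,279.92 → $5,690.21
Week 3: $5,690.21 +$56.90 interest = $5,747.11; pay $1,439.78 → $4,307.33
Week 4: $4,307.33 +$43.07 interest = $4,350.40; pay $1,599.64 → $2,750.76
Week 5: $2,750.76 +$27.51 interest = $2,778.27; pay $1,759.50 → $1,018.77
Week 6: $1,018.77 +$10.19 interest = $1,028.96; pay $1,028.96 → $0.00
Total paid: $8,227.86

$8,227.86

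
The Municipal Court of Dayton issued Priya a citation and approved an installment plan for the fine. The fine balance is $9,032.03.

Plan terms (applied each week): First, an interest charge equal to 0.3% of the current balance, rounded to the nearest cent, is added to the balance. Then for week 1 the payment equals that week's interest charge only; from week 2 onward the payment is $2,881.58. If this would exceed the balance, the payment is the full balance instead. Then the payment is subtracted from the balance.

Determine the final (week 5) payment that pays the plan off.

Week 1: opening $9,032.03; interest $27.10 → $9,059.13; payment $27.10; balance $9,032.03
Week 2: opening $9,032.03; interest $27.10 → $9,059.13; payment $2,881.58; balance $6,177.55
Week 3: opening $6,177.55; interest $18.53 → $6,196.08; payment $2,881.58; balance $3,314.50
Week 4: opening $3,314.50; interest $9.94 → $3,324.44; payment $2,881.58; balance $442.86
Week 5: opening $442.86; interest $1.33 → $444.19; payment $444.19; balance $0.00

$444.19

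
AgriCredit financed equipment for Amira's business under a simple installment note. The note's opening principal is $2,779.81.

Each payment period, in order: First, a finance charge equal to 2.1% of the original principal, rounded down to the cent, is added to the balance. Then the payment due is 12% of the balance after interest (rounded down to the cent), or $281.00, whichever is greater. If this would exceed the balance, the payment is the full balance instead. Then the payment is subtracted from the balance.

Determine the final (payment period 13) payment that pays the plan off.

$81.33

Payment period 1: $2,779.81 +$58.37 interest = $2,838.18; pay $340.58 → $2,497.60
Payment period 2: $2,497.60 +$58.37 interest = $2,555.97; pay $306.71 → $2,249.26
Payment period 3: $2,249.26 +$58.37 interest = $2,307.63; pay $281.00 → $2,026.63
Payment period 4: $2,026.63 +$58.37 interest = $2,085.00; pay $281.00 → $1,804.00
Payment period 5: $1,804.00 +$58.37 interest = $1,862.37; pay $281.00 → $1,581.37
Payment period 6: $1,581.37 +$58.37 interest = $1,639.74; pay $281.00 → $1,358.74
Payment period 7: $1,358.74 +$58.37 interest = $1,417.11; pay $281.00 → $1,136.11
Payment period 8: $1,136.11 +$58.37 interest = $1,194.48; pay $281.00 → $913.48
Payment period 9: $913.48 +$58.37 interest = $971.85; pay $281.00 → $690.85
Payment period 10: $690.85 +$58.37 interest = $749.22; pay $281.00 → $468.22
Payment period 11: $468.22 +$58.37 interest = $526.59; pay $281.00 → $245.59
Payment period 12: $245.59 +$58.37 interest = $303.96; pay $281.00 → $22.96
Payment period 13: $22.96 +$58.37 interest = $81.33; pay $81.33 → $0.00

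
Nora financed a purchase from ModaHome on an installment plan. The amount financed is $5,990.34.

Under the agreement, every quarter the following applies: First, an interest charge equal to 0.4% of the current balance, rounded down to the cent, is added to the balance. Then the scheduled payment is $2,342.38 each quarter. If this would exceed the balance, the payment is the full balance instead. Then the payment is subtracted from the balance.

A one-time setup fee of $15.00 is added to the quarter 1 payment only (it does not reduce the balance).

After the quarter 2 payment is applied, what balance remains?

$1,344.22

# | Opening | Interest | Payment | Fee | End bal
1 | $5,990.34 | $23.96 | $2,342.38 | $15.00 | $3,671.92
2 | $3,671.92 | $14.68 | $2,342.38 | — | $1,344.22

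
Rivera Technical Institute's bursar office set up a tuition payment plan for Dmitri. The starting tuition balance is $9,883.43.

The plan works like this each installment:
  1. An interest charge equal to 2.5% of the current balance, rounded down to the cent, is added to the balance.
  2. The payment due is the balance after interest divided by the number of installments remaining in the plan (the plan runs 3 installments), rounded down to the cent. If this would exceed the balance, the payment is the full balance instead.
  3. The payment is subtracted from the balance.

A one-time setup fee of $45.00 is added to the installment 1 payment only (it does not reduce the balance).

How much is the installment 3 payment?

Installment 1: opening $9,883.43; interest $247.08 → $10,130.51; payment $3,376.83 (+ $45.00 fee); balance $6,753.68
Installment 2: opening $6,753.68; interest $168.84 → $6,922.52; payment $3,461.26; balance $3,461.26
Installment 3: opening $3,461.26; interest $86.53 → $3,547.79; payment $3,547.79; balance $0.00

$3,547.79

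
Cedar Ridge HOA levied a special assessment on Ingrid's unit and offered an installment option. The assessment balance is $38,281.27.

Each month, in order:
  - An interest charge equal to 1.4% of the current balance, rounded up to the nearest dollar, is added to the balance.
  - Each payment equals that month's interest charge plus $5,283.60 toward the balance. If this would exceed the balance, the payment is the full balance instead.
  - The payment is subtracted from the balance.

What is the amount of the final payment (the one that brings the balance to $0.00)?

$1,315.07

# | Opening | Interest | Payment | End bal
1 | $38,281.27 | $536.00 | $5,819.60 | $32,997.67
2 | $32,997.67 | $462.00 | $5,745.60 | $27,714.07
3 | $27,714.07 | $388.00 | $5,671.60 | $22,430.47
4 | $22,430.47 | $315.00 | $5,598.60 | $17,146.87
5 | $17,146.87 | $241.00 | $5,524.60 | $11,863.27
6 | $11,863.27 | $167.00 | $5,450.60 | $6,579.67
7 | $6,579.67 | $93.00 | $5,376.60 | $1,296.07
8 | $1,296.07 | $19.00 | $1,315.07 | $0.00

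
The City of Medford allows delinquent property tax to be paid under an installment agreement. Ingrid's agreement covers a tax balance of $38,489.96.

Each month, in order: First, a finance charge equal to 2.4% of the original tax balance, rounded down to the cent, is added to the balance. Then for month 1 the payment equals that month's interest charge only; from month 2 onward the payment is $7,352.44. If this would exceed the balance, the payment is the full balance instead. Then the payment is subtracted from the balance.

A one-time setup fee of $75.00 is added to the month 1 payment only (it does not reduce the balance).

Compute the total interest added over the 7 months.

Month 1: opening $38,489.96; interest $923.75 → $39,413.71; payment $923.75 (+ $75.00 fee); balance $38,489.96
Month 2: opening $38,489.96; interest $923.75 → $39,413.71; payment $7,352.44; balance $32,061.27
Month 3: opening $32,061.27; interest $923.75 → $32,985.02; payment $7,352.44; balance $25,632.58
Month 4: opening $25,632.58; interest $923.75 → $26,556.33; payment $7,352.44; balance $19,203.89
Month 5: opening $19,203.89; interest $923.75 → $20,127.64; payment $7,352.44; balance $12,775.20
Month 6: opening $12,775.20; interest $923.75 → $13,698.95; payment $7,352.44; balance $6,346.51
Month 7: opening $6,346.51; interest $923.75 → $7,270.26; payment $7,270.26; balance $0.00
Total interest: $923.75 + $923.75 + $923.75 + $923.75 + $923.75 + $923.75 + $923.75 = $6,466.25

$6,466.25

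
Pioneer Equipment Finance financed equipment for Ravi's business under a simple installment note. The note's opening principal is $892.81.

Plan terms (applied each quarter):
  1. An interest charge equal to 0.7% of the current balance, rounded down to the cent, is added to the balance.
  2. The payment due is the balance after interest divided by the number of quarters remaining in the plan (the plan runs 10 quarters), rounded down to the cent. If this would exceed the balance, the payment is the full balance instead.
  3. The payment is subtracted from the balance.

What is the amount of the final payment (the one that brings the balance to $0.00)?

$95.73

Quarter 1: opening $892.81; interest $6.24 → $899.05; payment $89.90; balance $809.15
Quarter 2: opening $809.15; interest $5.66 → $814.81; payment $90.53; balance $724.28
Quarter 3: opening $724.28; interest $5.06 → $729.34; payment $91.16; balance $638.18
Quarter 4: opening $638.18; interest $4.46 → $642.64; payment $91.80; balance $550.84
Quarter 5: opening $550.84; interest $3.85 → $554.69; payment $92.44; balance $462.25
Quarter 6: opening $462.25; interest $3.23 → $465.48; payment $93.09; balance $372.39
Quarter 7: opening $372.39; interest $2.60 → $374.99; payment $93.74; balance $281.25
Quarter 8: opening $281.25; interest $1.96 → $283.21; payment $94.40; balance $188.81
Quarter 9: opening $188.81; interest $1.32 → $190.13; payment $95.06; balance $95.07
Quarter 10: opening $95.07; interest $0.66 → $95.73; payment $95.73; balance $0.00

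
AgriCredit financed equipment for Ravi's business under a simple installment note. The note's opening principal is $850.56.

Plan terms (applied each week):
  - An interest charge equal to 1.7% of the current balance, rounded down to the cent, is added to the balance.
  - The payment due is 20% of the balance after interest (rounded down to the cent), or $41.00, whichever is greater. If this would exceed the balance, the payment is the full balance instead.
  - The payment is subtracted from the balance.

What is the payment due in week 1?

# | Opening | Interest | Payment | End bal
1 | $850.56 | $14.45 | $173.00 | $692.01

$173.00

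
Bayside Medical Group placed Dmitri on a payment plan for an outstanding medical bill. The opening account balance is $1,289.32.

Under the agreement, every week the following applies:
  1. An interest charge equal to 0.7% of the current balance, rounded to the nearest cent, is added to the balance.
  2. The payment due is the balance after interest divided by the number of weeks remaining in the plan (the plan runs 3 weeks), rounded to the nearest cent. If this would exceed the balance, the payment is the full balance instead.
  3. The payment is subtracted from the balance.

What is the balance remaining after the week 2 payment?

Week 1: opening $1,289.32; interest $9.03 → $1,298.35; payment $432.78; balance $865.57
Week 2: opening $865.57; interest $6.06 → $871.63; payment $435.82; balance $435.81

$435.81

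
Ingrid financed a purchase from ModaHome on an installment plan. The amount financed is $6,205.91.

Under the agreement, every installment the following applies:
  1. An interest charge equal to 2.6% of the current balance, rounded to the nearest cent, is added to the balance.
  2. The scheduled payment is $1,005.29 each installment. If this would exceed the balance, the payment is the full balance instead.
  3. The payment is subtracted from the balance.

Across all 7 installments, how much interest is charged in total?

$648.19

Installment 1: opening $6,205.91; interest $161.35 → $6,367.26; payment $1,005.29; balance $5,361.97
Installment 2: opening $5,361.97; interest $139.41 → $5,501.38; payment $1,005.29; balance $4,496.09
Installment 3: opening $4,496.09; interest $116.90 → $4,612.99; payment $1,005.29; balance $3,607.70
Installment 4: opening $3,607.70; interest $93.80 → $3,701.50; payment $1,005.29; balance $2,696.21
Installment 5: opening $2,696.21; interest $70.10 → $2,766.31; payment $1,005.29; balance $1,761.02
Installment 6: opening $1,761.02; interest $45.79 → $1,806.81; payment $1,005.29; balance $801.52
Installment 7: opening $801.52; interest $20.84 → $822.36; payment $822.36; balance $0.00
Total interest: $161.35 + $139.41 + $116.90 + $93.80 + $70.10 + $45.79 + $20.84 = $648.19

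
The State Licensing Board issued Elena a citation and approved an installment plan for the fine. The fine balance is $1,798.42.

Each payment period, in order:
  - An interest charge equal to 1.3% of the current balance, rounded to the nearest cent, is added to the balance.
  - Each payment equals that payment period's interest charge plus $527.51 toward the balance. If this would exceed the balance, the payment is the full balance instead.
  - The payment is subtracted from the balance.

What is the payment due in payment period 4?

$218.70

Payment period 1: $1,798.42 +$23.38 interest = $1,821.80; pay $550.89 → $1,270.91
Payment period 2: $1,270.91 +$16.52 interest = $1,287.43; pay $544.03 → $743.40
Payment period 3: $743.40 +$9.66 interest = $753.06; pay $537.17 → $215.89
Payment period 4: $215.89 +$2.81 interest = $218.70; pay $218.70 → $0.00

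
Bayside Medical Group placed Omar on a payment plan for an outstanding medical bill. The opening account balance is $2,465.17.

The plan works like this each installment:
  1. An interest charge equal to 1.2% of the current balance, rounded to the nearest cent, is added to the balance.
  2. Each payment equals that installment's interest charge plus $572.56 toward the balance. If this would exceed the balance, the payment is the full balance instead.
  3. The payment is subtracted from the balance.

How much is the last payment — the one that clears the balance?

# | Opening | Interest | Payment | End bal
1 | $2,465.17 | $29.58 | $602.14 | $1,892.61
2 | $1,892.61 | $22.71 | $595.27 | $1,320.05
3 | $1,320.05 | $15.84 | $588.40 | $747.49
4 | $747.49 | $8.97 | $581.53 | $174.93
5 | $174.93 | $2.10 | $177.03 | $0.00

$177.03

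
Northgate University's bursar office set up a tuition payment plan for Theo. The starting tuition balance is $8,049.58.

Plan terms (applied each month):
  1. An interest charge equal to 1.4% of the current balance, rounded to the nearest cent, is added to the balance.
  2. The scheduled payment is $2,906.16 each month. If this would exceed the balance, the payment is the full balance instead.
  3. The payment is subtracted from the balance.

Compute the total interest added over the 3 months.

Month 1: opening $8,049.58; interest $112.69 → $8,162.27; payment $2,906.16; balance $5,256.11
Month 2: opening $5,256.11; interest $73.59 → $5,329.70; payment $2,906.16; balance $2,423.54
Month 3: opening $2,423.54; interest $33.93 → $2,457.47; payment $2,457.47; balance $0.00
Total interest: $112.69 + $73.59 + $33.93 = $220.21

$220.21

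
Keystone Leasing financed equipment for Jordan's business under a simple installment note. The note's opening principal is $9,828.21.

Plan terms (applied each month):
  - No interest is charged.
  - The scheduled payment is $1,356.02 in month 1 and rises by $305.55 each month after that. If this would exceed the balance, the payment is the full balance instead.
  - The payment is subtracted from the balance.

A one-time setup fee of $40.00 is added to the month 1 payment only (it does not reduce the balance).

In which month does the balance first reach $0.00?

5

Month 1: opening $9,828.21; payment $1,356.02 (+ $40.00 fee); balance $8,472.19
Month 2: opening $8,472.19; payment $1,661.57; balance $6,810.62
Month 3: opening $6,810.62; payment $1,967.12; balance $4,843.50
Month 4: opening $4,843.50; payment $2,272.67; balance $2,570.83
Month 5: opening $2,570.83; payment $2,570.83; balance $0.00
Balance reaches $0.00 in month 5.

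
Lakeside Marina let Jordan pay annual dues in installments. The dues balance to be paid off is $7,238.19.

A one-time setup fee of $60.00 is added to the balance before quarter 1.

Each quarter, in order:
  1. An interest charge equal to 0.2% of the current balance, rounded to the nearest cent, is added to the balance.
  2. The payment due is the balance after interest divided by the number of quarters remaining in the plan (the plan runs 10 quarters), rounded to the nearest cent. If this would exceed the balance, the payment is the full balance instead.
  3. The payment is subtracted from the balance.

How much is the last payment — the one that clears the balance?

Quarter 1: $7,298.19 +$14.60 interest = $7,312.79; pay $731.28 → $6,581.51
Quarter 2: $6,581.51 +$13.16 interest = $6,594.67; pay $732.74 → $5,861.93
Quarter 3: $5,861.93 +$11.72 interest = $5,873.65; pay $734.21 → $5,139.44
Quarter 4: $5,139.44 +$10.28 interest = $5,149.72; pay $735.67 → $4,414.05
Quarter 5: $4,414.05 +$8.83 interest = $4,422.88; pay $737.15 → $3,685.73
Quarter 6: $3,685.73 +$7.37 interest = $3,693.10; pay $738.62 → $2,954.48
Quarter 7: $2,954.48 +$5.91 interest = $2,960.39; pay $740.10 → $2,220.29
Quarter 8: $2,220.29 +$4.44 interest = $2,224.73; pay $741.58 → $1,483.15
Quarter 9: $1,483.15 +$2.97 interest = $1,486.12; pay $743.06 → $743.06
Quarter 10: $743.06 +$1.49 interest = $744.55; pay $744.55 → $0.00

$744.55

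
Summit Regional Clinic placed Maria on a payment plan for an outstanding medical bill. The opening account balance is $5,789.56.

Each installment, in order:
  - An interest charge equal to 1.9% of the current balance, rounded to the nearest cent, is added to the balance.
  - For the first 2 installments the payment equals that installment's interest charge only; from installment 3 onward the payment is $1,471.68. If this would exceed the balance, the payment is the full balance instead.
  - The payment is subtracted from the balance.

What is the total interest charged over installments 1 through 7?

$506.33

Installment 1: $5,789.56 +$110.00 interest = $5,899.56; pay $110.00 → $5,789.56
Installment 2: $5,789.56 +$110.00 interest = $5,899.56; pay $110.00 → $5,789.56
Installment 3: $5,789.56 +$110.00 interest = $5,899.56; pay $1,471.68 → $4,427.88
Installment 4: $4,427.88 +$84.13 interest = $4,512.01; pay $1,471.68 → $3,040.33
Installment 5: $3,040.33 +$57.77 interest = $3,098.10; pay $1,471.68 → $1,626.42
Installment 6: $1,626.42 +$30.90 interest = $1,657.32; pay $1,471.68 → $185.64
Installment 7: $185.64 +$3.53 interest = $189.17; pay $189.17 → $0.00
Total interest: $110.00 + $110.00 + $110.00 + $84.13 + $57.77 + $30.90 + $3.53 = $506.33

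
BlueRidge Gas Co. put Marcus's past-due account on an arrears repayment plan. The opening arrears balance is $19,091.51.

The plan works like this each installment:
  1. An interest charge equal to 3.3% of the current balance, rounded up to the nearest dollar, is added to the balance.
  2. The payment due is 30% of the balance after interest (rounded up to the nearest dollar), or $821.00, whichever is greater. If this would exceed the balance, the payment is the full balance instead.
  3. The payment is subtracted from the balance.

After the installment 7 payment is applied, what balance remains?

$1,973.51

Installment 1: opening $19,091.51; interest $631.00 → $19,722.51; payment $5,917.00; balance $13,805.51
Installment 2: opening $13,805.51; interest $456.00 → $14,261.51; payment $4,279.00; balance $9,982.51
Installment 3: opening $9,982.51; interest $330.00 → $10,312.51; payment $3,094.00; balance $7,218.51
Installment 4: opening $7,218.51; interest $239.00 → $7,457.51; payment $2,238.00; balance $5,219.51
Installment 5: opening $5,219.51; interest $173.00 → $5,392.51; payment $1,618.00; balance $3,774.51
Installment 6: opening $3,774.51; interest $125.00 → $3,899.51; payment $1,170.00; balance $2,729.51
Installment 7: opening $2,729.51; interest $91.00 → $2,820.51; payment $847.00; balance $1,973.51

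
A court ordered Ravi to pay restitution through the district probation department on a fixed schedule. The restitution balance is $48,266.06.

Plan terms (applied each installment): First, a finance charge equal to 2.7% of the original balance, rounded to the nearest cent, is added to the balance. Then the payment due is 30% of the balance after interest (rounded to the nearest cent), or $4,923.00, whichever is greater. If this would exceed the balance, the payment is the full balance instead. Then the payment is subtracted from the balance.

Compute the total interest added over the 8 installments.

$10,425.44

# | Opening | Interest | Payment | End bal
1 | $48,266.06 | $1,303.18 | $14,870.77 | $34,698.47
2 | $34,698.47 | $1,303.18 | $10,800.50 | $25,201.15
3 | $25,201.15 | $1,303.18 | $7,951.30 | $18,553.03
4 | $18,553.03 | $1,303.18 | $5,956.86 | $13,899.35
5 | $13,899.35 | $1,303.18 | $4,923.00 | $10,279.53
6 | $10,279.53 | $1,303.18 | $4,923.00 | $6,659.71
7 | $6,659.71 | $1,303.18 | $4,923.00 | $3,039.89
8 | $3,039.89 | $1,303.18 | $4,343.07 | $0.00
Total interest: $1,303.18 + $1,303.18 + $1,303.18 + $1,303.18 + $1,303.18 + $1,303.18 + $1,303.18 + $1,303.18 = $10,425.44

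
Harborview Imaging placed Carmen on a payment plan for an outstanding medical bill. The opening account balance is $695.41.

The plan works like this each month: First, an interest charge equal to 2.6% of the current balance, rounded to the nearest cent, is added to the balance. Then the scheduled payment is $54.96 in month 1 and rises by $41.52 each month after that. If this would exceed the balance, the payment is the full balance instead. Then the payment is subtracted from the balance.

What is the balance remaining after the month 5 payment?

$75.03

# | Opening | Interest | Payment | End bal
1 | $695.41 | $18.08 | $54.96 | $658.53
2 | $658.53 | $17.12 | $96.48 | $579.17
3 | $579.17 | $15.06 | $138.00 | $456.23
4 | $456.23 | $11.86 | $179.52 | $288.57
5 | $288.57 | $7.50 | $221.04 | $75.03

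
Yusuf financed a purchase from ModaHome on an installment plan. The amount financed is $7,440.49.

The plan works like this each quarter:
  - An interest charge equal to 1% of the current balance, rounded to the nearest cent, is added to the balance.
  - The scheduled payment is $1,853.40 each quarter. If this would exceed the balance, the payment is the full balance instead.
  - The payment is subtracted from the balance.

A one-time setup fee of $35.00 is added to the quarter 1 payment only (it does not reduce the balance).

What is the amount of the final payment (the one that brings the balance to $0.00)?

Quarter 1: opening $7,440.49; interest $74.40 → $7,514.89; payment $1,853.40 (+ $35.00 fee); balance $5,661.49
Quarter 2: opening $5,661.49; interest $56.61 → $5,718.10; payment $1,853.40; balance $3,864.70
Quarter 3: opening $3,864.70; interest $38.65 → $3,903.35; payment $1,853.40; balance $2,049.95
Quarter 4: opening $2,049.95; interest $20.50 → $2,070.45; payment $1,853.40; balance $217.05
Quarter 5: opening $217.05; interest $2.17 → $219.22; payment $219.22; balance $0.00

$219.22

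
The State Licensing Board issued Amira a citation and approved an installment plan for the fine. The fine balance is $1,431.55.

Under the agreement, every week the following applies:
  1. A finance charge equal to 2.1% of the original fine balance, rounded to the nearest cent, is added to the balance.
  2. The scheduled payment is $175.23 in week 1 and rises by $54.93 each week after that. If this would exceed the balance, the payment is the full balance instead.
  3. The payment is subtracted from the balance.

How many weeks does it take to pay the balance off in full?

6

Week 1: $1,431.55 +$30.06 interest = $1,461.61; pay $175.23 → $1,286.38
Week 2: $1,286.38 +$30.06 interest = $1,316.44; pay $230.16 → $1,086.28
Week 3: $1,086.28 +$30.06 interest = $1,116.34; pay $285.09 → $831.25
Week 4: $831.25 +$30.06 interest = $861.31; pay $340.02 → $521.29
Week 5: $521.29 +$30.06 interest = $551.35; pay $394.95 → $156.40
Week 6: $156.40 +$30.06 interest = $186.46; pay $186.46 → $0.00
Balance reaches $0.00 in week 6.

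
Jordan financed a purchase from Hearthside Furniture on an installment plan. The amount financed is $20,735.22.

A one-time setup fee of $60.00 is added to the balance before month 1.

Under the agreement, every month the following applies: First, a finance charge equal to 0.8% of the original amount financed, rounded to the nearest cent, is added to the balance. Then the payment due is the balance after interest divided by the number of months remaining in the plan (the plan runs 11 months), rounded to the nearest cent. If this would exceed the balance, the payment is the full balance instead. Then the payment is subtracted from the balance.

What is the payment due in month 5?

Month 1: opening $20,795.22; interest $165.88 → $20,961.10; payment $1,905.55; balance $19,055.55
Month 2: opening $19,055.55; interest $165.88 → $19,221.43; payment $1,922.14; balance $17,299.29
Month 3: opening $17,299.29; interest $165.88 → $17,465.17; payment $1,940.57; balance $15,524.60
Month 4: opening $15,524.60; interest $165.88 → $15,690.48; payment $1,961.31; balance $13,729.17
Month 5: opening $13,729.17; interest $165.88 → $13,895.05; payment $1,985.01; balance $11,910.04

$1,985.01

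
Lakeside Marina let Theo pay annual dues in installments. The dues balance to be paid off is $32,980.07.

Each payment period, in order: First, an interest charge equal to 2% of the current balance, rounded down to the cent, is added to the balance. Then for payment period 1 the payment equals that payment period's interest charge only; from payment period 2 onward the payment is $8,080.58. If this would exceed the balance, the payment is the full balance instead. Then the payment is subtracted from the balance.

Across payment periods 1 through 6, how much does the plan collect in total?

Payment period 1: $32,980.07 +$659.60 interest = $33,639.67; pay $659.60 → $32,980.07
Payment period 2: $32,980.07 +$659.60 interest = $33,639.67; pay $8,080.58 → $25,559.09
Payment period 3: $25,559.09 +$511.18 interest = $26,070.27; pay $8,080.58 → $17,989.69
Payment period 4: $17,989.69 +$359.79 interest = $18,349.48; pay $8,080.58 → $10,268.90
Payment period 5: $10,268.90 +$205.37 interest = $10,474.27; pay $8,080.58 → $2,393.69
Payment period 6: $2,393.69 +$47.87 interest = $2,441.56; pay $2,441.56 → $0.00
Total paid: $35,423.48

$35,423.48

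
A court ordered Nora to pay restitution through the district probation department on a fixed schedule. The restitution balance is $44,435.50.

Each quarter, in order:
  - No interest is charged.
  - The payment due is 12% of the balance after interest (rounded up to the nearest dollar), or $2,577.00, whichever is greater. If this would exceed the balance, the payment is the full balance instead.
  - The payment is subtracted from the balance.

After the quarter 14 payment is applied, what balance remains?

Quarter 1: opening $44,435.50; payment $5,333.00; balance $39,102.50
Quarter 2: opening $39,102.50; payment $4,693.00; balance $34,409.50
Quarter 3: opening $34,409.50; payment $4,130.00; balance $30,279.50
Quarter 4: opening $30,279.50; payment $3,634.00; balance $26,645.50
Quarter 5: opening $26,645.50; payment $3,198.00; balance $23,447.50
Quarter 6: opening $23,447.50; payment $2,814.00; balance $20,633.50
Quarter 7: opening $20,633.50; payment $2,577.00; balance $18,056.50
Quarter 8: opening $18,056.50; payment $2,577.00; balance $15,479.50
Quarter 9: opening $15,479.50; payment $2,577.00; balance $12,902.50
Quarter 10: opening $12,902.50; payment $2,577.00; balance $10,325.50
Quarter 11: opening $10,325.50; payment $2,577.00; balance $7,748.50
Quarter 12: opening $7,748.50; payment $2,577.00; balance $5,171.50
Quarter 13: opening $5,171.50; payment $2,577.00; balance $2,594.50
Quarter 14: opening $2,594.50; payment $2,577.00; balance $17.50

$17.50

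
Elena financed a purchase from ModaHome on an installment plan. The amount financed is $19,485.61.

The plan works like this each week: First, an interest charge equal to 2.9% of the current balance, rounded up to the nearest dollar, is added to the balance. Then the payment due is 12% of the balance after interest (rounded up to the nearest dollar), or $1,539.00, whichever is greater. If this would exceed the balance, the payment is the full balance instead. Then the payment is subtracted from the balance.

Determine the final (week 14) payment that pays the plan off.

$1,318.61

Week 1: opening $19,485.61; interest $566.00 → $20,051.61; payment $2,407.00; balance $17,644.61
Week 2: opening $17,644.61; interest $512.00 → $18,156.61; payment $2,179.00; balance $15,977.61
Week 3: opening $15,977.61; interest $464.00 → $16,441.61; payment $1,973.00; balance $14,468.61
Week 4: opening $14,468.61; interest $420.00 → $14,888.61; payment $1,787.00; balance $13,101.61
Week 5: opening $13,101.61; interest $380.00 → $13,481.61; payment $1,618.00; balance $11,863.61
Week 6: opening $11,863.61; interest $345.00 → $12,208.61; payment $1,539.00; balance $10,669.61
Week 7: opening $10,669.61; interest $310.00 → $10,979.61; payment $1,539.00; balance $9,440.61
Week 8: opening $9,440.61; interest $274.00 → $9,714.61; payment $1,539.00; balance $8,175.61
Week 9: opening $8,175.61; interest $238.00 → $8,413.61; payment $1,539.00; balance $6,874.61
Week 10: opening $6,874.61; interest $200.00 → $7,074.61; payment $1,539.00; balance $5,535.61
Week 11: opening $5,535.61; interest $161.00 → $5,696.61; payment $1,539.00; balance $4,157.61
Week 12: opening $4,157.61; interest $121.00 → $4,278.61; payment $1,539.00; balance $2,739.61
Week 13: opening $2,739.61; interest $80.00 → $2,819.61; payment $1,539.00; balance $1,280.61
Week 14: opening $1,280.61; interest $38.00 → $1,318.61; payment $1,318.61; balance $0.00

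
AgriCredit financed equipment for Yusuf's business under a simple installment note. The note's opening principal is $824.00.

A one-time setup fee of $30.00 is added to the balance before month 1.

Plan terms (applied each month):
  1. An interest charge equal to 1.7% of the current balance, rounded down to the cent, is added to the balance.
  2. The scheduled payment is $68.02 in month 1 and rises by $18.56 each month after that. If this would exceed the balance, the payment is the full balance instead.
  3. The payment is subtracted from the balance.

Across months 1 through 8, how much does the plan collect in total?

$925.70

Month 1: opening $854.00; interest $14.51 → $868.51; payment $68.02; balance $800.49
Month 2: opening $800.49; interest $13.60 → $814.09; payment $86.58; balance $727.51
Month 3: opening $727.51; interest $12.36 → $739.87; payment $105.14; balance $634.73
Month 4: opening $634.73; interest $10.79 → $645.52; payment $123.70; balance $521.82
Month 5: opening $521.82; interest $8.87 → $530.69; payment $142.26; balance $388.43
Month 6: opening $388.43; interest $6.60 → $395.03; payment $160.82; balance $234.21
Month 7: opening $234.21; interest $3.98 → $238.19; payment $179.38; balance $58.81
Month 8: opening $58.81; interest $0.99 → $59.80; payment $59.80; balance $0.00
Total paid: $925.70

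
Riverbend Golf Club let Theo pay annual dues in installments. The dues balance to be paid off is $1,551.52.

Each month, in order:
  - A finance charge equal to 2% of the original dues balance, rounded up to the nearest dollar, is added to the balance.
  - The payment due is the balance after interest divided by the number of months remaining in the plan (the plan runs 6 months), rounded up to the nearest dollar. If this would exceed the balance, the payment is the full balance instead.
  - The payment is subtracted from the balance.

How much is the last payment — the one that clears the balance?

Month 1: opening $1,551.52; interest $32.00 → $1,583.52; payment $264.00; balance $1,319.52
Month 2: opening $1,319.52; interest $32.00 → $1,351.52; payment $271.00; balance $1,080.52
Month 3: opening $1,080.52; interest $32.00 → $1,112.52; payment $279.00; balance $833.52
Month 4: opening $833.52; interest $32.00 → $865.52; payment $289.00; balance $576.52
Month 5: opening $576.52; interest $32.00 → $608.52; payment $305.00; balance $303.52
Month 6: opening $303.52; interest $32.00 → $335.52; payment $335.52; balance $0.00

$335.52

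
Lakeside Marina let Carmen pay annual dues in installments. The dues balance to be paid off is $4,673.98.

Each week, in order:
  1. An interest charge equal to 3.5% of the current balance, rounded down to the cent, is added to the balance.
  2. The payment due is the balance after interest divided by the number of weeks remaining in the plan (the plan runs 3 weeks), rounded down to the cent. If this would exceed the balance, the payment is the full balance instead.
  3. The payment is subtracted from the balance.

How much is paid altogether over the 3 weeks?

Week 1: $4,673.98 +$163.58 interest = $4,837.56; pay $1,612.52 → $3,225.04
Week 2: $3,225.04 +$112.87 interest = $3,337.91; pay $1,668.95 → $1,668.96
Week 3: $1,668.96 +$58.41 interest = $1,727.37; pay $1,727.37 → $0.00
Total paid: $5,008.84

$5,008.84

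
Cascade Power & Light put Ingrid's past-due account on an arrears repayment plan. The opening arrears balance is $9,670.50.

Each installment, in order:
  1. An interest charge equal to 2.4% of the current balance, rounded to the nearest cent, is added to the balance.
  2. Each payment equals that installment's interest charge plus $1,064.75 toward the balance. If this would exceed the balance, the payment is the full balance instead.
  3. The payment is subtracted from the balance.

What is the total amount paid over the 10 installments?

Installment 1: opening $9,670.50; interest $232.09 → $9,902.59; payment $1,296.84; balance $8,605.75
Installment 2: opening $8,605.75; interest $206.54 → $8,812.29; payment $1,271.29; balance $7,541.00
Installment 3: opening $7,541.00; interest $180.98 → $7,721.98; payment $1,245.73; balance $6,476.25
Installment 4: opening $6,476.25; interest $155.43 → $6,631.68; payment $1,220.18; balance $5,411.50
Installment 5: opening $5,411.50; interest $129.88 → $5,541.38; payment $1,194.63; balance $4,346.75
Installment 6: opening $4,346.75; interest $104.32 → $4,451.07; payment $1,169.07; balance $3,282.00
Installment 7: opening $3,282.00; interest $78.77 → $3,360.77; payment $1,143.52; balance $2,217.25
Installment 8: opening $2,217.25; interest $53.21 → $2,270.46; payment $1,117.96; balance $1,152.50
Installment 9: opening $1,152.50; interest $27.66 → $1,180.16; payment $1,092.41; balance $87.75
Installment 10: opening $87.75; interest $2.11 → $89.86; payment $89.86; balance $0.00
Total paid: $10,841.49

$10,841.49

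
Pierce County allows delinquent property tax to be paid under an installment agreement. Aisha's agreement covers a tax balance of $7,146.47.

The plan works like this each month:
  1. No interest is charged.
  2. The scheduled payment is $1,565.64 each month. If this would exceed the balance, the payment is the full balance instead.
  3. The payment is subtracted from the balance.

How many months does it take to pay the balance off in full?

Month 1: opening $7,146.47; payment $1,565.64; balance $5,580.83
Month 2: opening $5,580.83; payment $1,565.64; balance $4,015.19
Month 3: opening $4,015.19; payment $1,565.64; balance $2,449.55
Month 4: opening $2,449.55; payment $1,565.64; balance $883.91
Month 5: opening $883.91; payment $883.91; balance $0.00
Balance reaches $0.00 in month 5.

5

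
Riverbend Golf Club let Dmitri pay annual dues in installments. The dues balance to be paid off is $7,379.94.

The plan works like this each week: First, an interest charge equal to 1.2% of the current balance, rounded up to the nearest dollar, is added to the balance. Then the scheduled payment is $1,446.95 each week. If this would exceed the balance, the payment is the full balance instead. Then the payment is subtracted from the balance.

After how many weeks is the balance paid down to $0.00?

Week 1: $7,379.94 +$89.00 interest = $7,468.94; pay $1,446.95 → $6,021.99
Week 2: $6,021.99 +$73.00 interest = $6,094.99; pay $1,446.95 → $4,648.04
Week 3: $4,648.04 +$56.00 interest = $4,704.04; pay $1,446.95 → $3,257.09
Week 4: $3,257.09 +$40.00 interest = $3,297.09; pay $1,446.95 → $1,850.14
Week 5: $1,850.14 +$23.00 interest = $1,873.14; pay $1,446.95 → $426.19
Week 6: $426.19 +$6.00 interest = $432.19; pay $432.19 → $0.00
Balance reaches $0.00 in week 6.

6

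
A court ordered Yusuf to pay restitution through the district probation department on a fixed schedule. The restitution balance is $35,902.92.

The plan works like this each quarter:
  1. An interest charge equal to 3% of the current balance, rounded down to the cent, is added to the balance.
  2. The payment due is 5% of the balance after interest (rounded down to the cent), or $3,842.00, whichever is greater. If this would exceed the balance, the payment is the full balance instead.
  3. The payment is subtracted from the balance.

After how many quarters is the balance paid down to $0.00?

Quarter 1: $35,902.92 +$1,077.08 interest = $36,980.00; pay $3,842.00 → $33,138.00
Quarter 2: $33,138.00 +$994.14 interest = $34,132.14; pay $3,842.00 → $30,290.14
Quarter 3: $30,290.14 +$908.70 interest = $31,198.84; pay $3,842.00 → $27,356.84
Quarter 4: $27,356.84 +$820.70 interest = $28,177.54; pay $3,842.00 → $24,335.54
Quarter 5: $24,335.54 +$730.06 interest = $25,065.60; pay $3,842.00 → $21,223.60
Quarter 6: $21,223.60 +$636.70 interest = $21,860.30; pay $3,842.00 → $18,018.30
Quarter 7: $18,018.30 +$540.54 interest = $18,558.84; pay $3,842.00 → $14,716.84
Quarter 8: $14,716.84 +$441.50 interest = $15,158.34; pay $3,842.00 → $11,316.34
Quarter 9: $11,316.34 +$339.49 interest = $11,655.83; pay $3,842.00 → $7,813.83
Quarter 10: $7,813.83 +$234.41 interest = $8,048.24; pay $3,842.00 → $4,206.24
Quarter 11: $4,206.24 +$126.18 interest = $4,332.42; pay $3,842.00 → $490.42
Quarter 12: $490.42 +$14.71 interest = $505.13; pay $505.13 → $0.00
Balance reaches $0.00 in quarter 12.

12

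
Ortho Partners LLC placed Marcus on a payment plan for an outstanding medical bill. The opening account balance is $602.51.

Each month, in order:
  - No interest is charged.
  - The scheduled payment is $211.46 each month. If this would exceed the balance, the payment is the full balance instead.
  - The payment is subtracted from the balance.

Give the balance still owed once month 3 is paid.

$0.00

Month 1: opening $602.51; payment $211.46; balance $391.05
Month 2: opening $391.05; payment $211.46; balance $179.59
Month 3: opening $179.59; payment $179.59; balance $0.00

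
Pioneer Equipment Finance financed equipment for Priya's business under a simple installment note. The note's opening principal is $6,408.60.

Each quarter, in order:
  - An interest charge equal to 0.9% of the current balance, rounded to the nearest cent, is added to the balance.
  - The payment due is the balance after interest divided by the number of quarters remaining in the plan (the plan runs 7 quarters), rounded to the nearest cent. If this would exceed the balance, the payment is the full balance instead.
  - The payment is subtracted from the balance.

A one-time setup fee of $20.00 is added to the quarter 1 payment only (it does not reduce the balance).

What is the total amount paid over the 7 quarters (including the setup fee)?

Quarter 1: $6,408.60 +$57.68 interest = $6,466.28; pay $923.75 (+ $20.00 fee) → $5,542.53
Quarter 2: $5,542.53 +$49.88 interest = $5,592.41; pay $932.07 → $4,660.34
Quarter 3: $4,660.34 +$41.94 interest = $4,702.28; pay $940.46 → $3,761.82
Quarter 4: $3,761.82 +$33.86 interest = $3,795.68; pay $948.92 → $2,846.76
Quarter 5: $2,846.76 +$25.62 interest = $2,872.38; pay $957.46 → $1,914.92
Quarter 6: $1,914.92 +$17.23 interest = $1,932.15; pay $966.08 → $966.07
Quarter 7: $966.07 +$8.69 interest = $974.76; pay $974.76 → $0.00
Total paid: $6,663.50

$6,663.50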